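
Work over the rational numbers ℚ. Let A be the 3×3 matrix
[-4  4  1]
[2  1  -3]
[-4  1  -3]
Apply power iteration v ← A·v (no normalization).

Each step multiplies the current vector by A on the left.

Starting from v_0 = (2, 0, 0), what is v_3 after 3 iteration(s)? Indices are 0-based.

v_0 = (2, 0, 0).
v_1 = A·v_0 = (-8, 4, -8).
v_2 = A·v_1 = (40, 12, 60).
v_3 = A·v_2 = (-52, -88, -328).

v_3 = (-52, -88, -328)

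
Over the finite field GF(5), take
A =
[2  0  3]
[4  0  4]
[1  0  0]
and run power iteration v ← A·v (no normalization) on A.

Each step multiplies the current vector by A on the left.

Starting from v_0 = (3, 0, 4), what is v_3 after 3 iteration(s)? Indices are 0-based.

v_0 = (3, 0, 4).
v_1 = A·v_0 = (3, 3, 3).
v_2 = A·v_1 = (0, 4, 3).
v_3 = A·v_2 = (4, 2, 0).

v_3 = (4, 2, 0)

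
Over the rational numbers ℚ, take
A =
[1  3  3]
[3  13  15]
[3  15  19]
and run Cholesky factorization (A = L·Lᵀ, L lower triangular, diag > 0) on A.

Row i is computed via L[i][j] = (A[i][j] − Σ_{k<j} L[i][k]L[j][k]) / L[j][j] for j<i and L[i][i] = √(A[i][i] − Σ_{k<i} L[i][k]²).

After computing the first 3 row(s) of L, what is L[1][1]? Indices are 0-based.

Step 1: L[0][0] = √(1) = 1.
  L[1][0] = (3) / L[0][0] = 3.
Step 2: L[1][1] = √(4) = 2.
  L[2][0] = (3) / L[0][0] = 3.
  L[2][1] = (6) / L[1][1] = 3.
Step 3: L[2][2] = √(1) = 1.

L[1][1] = 2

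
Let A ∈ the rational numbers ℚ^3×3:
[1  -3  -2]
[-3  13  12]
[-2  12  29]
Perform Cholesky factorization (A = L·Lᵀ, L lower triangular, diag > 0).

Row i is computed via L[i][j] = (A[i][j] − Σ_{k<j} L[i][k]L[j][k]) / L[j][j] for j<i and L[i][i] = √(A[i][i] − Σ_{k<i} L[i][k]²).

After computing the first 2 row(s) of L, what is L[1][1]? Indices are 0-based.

Step 1: L[0][0] = √(1) = 1.
  L[1][0] = (-3) / L[0][0] = -3.
Step 2: L[1][1] = √(4) = 2.

L[1][1] = 2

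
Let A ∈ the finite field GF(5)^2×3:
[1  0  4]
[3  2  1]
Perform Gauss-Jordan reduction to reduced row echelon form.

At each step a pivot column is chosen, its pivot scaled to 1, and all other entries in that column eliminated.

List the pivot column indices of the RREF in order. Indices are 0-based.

pivot columns: 0, 1

step 1: normalize row 0 (÷1) = (1, 0, 4)
  row 1: subtract 3×row0 = (0, 2, 4)
step 2: normalize row 1 (÷2) = (0, 1, 2)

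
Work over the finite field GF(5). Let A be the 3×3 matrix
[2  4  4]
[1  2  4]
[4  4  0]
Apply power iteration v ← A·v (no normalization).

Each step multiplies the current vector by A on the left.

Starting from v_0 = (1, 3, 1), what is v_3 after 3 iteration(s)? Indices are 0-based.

v_3 = (3, 1, 2)

v_0 = (1, 3, 1).
v_1 = A·v_0 = (3, 1, 1).
v_2 = A·v_1 = (4, 4, 1).
v_3 = A·v_2 = (3, 1, 2).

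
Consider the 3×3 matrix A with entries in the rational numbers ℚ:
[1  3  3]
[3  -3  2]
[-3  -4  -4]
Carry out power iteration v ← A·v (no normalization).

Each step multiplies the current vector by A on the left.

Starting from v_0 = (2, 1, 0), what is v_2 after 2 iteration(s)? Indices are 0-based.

v_0 = (2, 1, 0).
v_1 = A·v_0 = (5, 3, -10).
v_2 = A·v_1 = (-16, -14, 13).

v_2 = (-16, -14, 13)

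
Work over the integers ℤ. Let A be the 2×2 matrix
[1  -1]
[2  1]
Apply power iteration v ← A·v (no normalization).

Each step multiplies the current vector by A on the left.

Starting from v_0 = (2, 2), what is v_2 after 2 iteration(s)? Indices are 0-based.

v_0 = (2, 2).
v_1 = A·v_0 = (0, 6).
v_2 = A·v_1 = (-6, 6).

v_2 = (-6, 6)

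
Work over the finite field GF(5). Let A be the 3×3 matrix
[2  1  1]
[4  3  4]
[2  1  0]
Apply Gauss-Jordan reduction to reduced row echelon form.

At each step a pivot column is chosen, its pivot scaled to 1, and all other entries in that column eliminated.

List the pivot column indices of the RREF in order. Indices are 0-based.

pivot(0,0)=2: scale R0 → (1, 3, 3)
  clear (1,0): R1 −= (4)R0 → (0, 1, 2)
  clear (2,0): R2 −= (2)R0 → (0, 0, 4)
pivot(1,1)=1: scale R1 → (0, 1, 2)
  clear (0,1): R0 −= (3)R1 → (1, 0, 2)
pivot(2,2)=4: scale R2 → (0, 0, 1)
  clear (0,2): R0 −= (2)R2 → (1, 0, 0)
  clear (1,2): R1 −= (2)R2 → (0, 1, 0)

pivot columns: 0, 1, 2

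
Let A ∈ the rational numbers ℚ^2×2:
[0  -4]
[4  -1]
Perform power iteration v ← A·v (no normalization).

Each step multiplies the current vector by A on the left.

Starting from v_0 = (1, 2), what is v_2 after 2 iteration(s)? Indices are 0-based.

v_0 = (1, 2).
v_1 = A·v_0 = (-8, 2).
v_2 = A·v_1 = (-8, -34).

v_2 = (-8, -34)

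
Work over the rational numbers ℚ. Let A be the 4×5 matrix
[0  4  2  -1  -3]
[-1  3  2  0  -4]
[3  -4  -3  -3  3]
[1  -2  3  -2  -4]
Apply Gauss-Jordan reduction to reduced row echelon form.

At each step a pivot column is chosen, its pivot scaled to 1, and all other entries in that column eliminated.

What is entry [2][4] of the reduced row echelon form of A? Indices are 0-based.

M[2][4] = -1/2

step 1: exchange rows 0,1
step 1: normalize row 0 (÷-1) = (1, -3, -2, 0, 4)
  row 2: subtract 3×row0 = (0, 5, 3, -3, -9)
  row 3: subtract 1×row0 = (0, 1, 5, -2, -8)
step 2: normalize row 1 (÷4) = (0, 1, 1/2, -1/4, -3/4)
  row 0: subtract -3×row1 = (1, 0, -1/2, -3/4, 7/4)
  row 2: subtract 5×row1 = (0, 0, 1/2, -7/4, -21/4)
  row 3: subtract 1×row1 = (0, 0, 9/2, -7/4, -29/4)
step 3: normalize row 2 (÷1/2) = (0, 0, 1, -7/2, -21/2)
  row 0: subtract -1/2×row2 = (1, 0, 0, -5/2, -7/2)
  row 1: subtract 1/2×row2 = (0, 1, 0, 3/2, 9/2)
  row 3: subtract 9/2×row2 = (0, 0, 0, 14, 40)
step 4: normalize row 3 (÷14) = (0, 0, 0, 1, 20/7)
  row 0: subtract -5/2×row3 = (1, 0, 0, 0, 51/14)
  row 1: subtract 3/2×row3 = (0, 1, 0, 0, 3/14)
  row 2: subtract -7/2×row3 = (0, 0, 1, 0, -1/2)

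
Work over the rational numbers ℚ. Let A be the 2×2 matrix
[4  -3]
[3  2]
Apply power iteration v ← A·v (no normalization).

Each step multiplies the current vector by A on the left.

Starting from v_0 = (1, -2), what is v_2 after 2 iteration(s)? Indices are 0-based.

v_2 = (43, 28)

v_0 = (1, -2).
v_1 = A·v_0 = (10, -1).
v_2 = A·v_1 = (43, 28).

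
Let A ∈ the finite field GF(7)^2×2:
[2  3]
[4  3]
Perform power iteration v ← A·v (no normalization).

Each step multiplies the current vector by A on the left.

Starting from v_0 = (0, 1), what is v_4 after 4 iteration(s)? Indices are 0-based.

v_0 = (0, 1).
v_1 = A·v_0 = (3, 3).
v_2 = A·v_1 = (1, 0).
v_3 = A·v_2 = (2, 4).
v_4 = A·v_3 = (2, 6).

v_4 = (2, 6)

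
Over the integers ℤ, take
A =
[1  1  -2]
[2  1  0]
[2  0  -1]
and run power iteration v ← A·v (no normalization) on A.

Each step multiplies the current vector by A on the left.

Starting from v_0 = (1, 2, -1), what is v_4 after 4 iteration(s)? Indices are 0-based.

v_4 = (25, 26, 7)

v_0 = (1, 2, -1).
v_1 = A·v_0 = (5, 4, 3).
v_2 = A·v_1 = (3, 14, 7).
v_3 = A·v_2 = (3, 20, -1).
v_4 = A·v_3 = (25, 26, 7).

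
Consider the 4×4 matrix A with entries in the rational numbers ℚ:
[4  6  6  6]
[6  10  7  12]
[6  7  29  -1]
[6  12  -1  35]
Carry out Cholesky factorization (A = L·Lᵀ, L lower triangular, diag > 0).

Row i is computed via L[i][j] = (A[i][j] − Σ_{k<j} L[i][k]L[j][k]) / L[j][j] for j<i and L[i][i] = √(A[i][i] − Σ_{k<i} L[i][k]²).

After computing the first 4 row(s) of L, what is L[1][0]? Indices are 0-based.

L[1][0] = 3

Step 1: L[0][0] = √(4) = 2.
  L[1][0] = (6) / L[0][0] = 3.
Step 2: L[1][1] = √(1) = 1.
  L[2][0] = (6) / L[0][0] = 3.
  L[2][1] = (-2) / L[1][1] = -2.
Step 3: L[2][2] = √(16) = 4.
  L[3][0] = (6) / L[0][0] = 3.
  L[3][1] = (3) / L[1][1] = 3.
  L[3][2] = (-4) / L[2][2] = -1.
Step 4: L[3][3] = √(16) = 4.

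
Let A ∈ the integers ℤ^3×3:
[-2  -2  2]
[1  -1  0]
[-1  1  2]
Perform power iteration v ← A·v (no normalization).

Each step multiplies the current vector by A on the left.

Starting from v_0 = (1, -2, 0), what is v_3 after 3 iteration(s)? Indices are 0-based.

v_0 = (1, -2, 0).
v_1 = A·v_0 = (2, 3, -3).
v_2 = A·v_1 = (-16, -1, -5).
v_3 = A·v_2 = (24, -15, 5).

v_3 = (24, -15, 5)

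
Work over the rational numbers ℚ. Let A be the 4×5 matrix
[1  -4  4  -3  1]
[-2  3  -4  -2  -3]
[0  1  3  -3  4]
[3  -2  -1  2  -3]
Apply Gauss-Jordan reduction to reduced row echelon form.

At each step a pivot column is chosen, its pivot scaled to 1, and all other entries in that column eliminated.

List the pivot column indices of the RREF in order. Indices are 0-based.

pivot columns: 0, 1, 2, 3

[1] R0 /= 1  ⇒  (1, -4, 4, -3, 1)
     R1 -= -2·R0  ⇒  (0, -5, 4, -8, -1)
     R3 -= 3·R0  ⇒  (0, 10, -13, 11, -6)
[2] R1 /= -5  ⇒  (0, 1, -4/5, 8/5, 1/5)
     R0 -= -4·R1  ⇒  (1, 0, 4/5, 17/5, 9/5)
     R2 -= 1·R1  ⇒  (0, 0, 19/5, -23/5, 19/5)
     R3 -= 10·R1  ⇒  (0, 0, -5, -5, -8)
[3] R2 /= 19/5  ⇒  (0, 0, 1, -23/19, 1)
     R0 -= 4/5·R2  ⇒  (1, 0, 0, 83/19, 1)
     R1 -= -4/5·R2  ⇒  (0, 1, 0, 12/19, 1)
     R3 -= -5·R2  ⇒  (0, 0, 0, -210/19, -3)
[4] R3 /= -210/19  ⇒  (0, 0, 0, 1, 19/70)
     R0 -= 83/19·R3  ⇒  (1, 0, 0, 0, -13/70)
     R1 -= 12/19·R3  ⇒  (0, 1, 0, 0, 29/35)
     R2 -= -23/19·R3  ⇒  (0, 0, 1, 0, 93/70)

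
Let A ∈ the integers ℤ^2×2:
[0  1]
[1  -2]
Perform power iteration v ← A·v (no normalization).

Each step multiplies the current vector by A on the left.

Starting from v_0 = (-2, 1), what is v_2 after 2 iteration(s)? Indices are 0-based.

v_2 = (-4, 9)

v_0 = (-2, 1).
v_1 = A·v_0 = (1, -4).
v_2 = A·v_1 = (-4, 9).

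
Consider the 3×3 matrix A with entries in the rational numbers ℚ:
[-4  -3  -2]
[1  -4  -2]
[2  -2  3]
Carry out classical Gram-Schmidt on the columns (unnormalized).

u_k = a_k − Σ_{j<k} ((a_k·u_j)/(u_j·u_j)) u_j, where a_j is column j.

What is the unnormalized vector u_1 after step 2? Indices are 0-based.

u_1 = (-47/21, -88/21, -50/21)

Step 1: u_0 = a_0 = (-4, 1, 2).
Step 2: u_1 = a_1 − (4/21)·u_0 = (-47/21, -88/21, -50/21).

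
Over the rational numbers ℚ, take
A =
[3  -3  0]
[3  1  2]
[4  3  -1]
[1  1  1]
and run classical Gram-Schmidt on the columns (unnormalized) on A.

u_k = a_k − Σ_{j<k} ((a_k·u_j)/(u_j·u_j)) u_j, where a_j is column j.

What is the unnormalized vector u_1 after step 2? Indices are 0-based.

u_1 = (-18/5, 2/5, 11/5, 4/5)

Step 1: u_0 = a_0 = (3, 3, 4, 1).
Step 2: u_1 = a_1 − (1/5)·u_0 = (-18/5, 2/5, 11/5, 4/5).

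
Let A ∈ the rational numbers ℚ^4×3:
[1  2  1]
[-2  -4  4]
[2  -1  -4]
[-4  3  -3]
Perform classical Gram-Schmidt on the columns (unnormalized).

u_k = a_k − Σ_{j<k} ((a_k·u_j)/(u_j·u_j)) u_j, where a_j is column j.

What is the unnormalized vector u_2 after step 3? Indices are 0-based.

u_2 = (937/367, 328/367, -3091/734, -1405/734)

Step 1: u_0 = a_0 = (1, -2, 2, -4).
Step 2: u_1 = a_1 − (-4/25)·u_0 = (54/25, -108/25, -17/25, 59/25).
Step 3: u_2 = a_2 − (-3/25)·u_0 − (-487/734)·u_1 = (937/367, 328/367, -3091/734, -1405/734).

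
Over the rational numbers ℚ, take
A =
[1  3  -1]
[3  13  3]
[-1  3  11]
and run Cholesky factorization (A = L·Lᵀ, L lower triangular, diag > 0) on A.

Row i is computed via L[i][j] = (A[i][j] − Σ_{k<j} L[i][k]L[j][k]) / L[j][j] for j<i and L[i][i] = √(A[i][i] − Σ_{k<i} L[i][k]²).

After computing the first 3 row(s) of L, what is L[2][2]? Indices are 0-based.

Step 1: L[0][0] = √(1) = 1.
  L[1][0] = (3) / L[0][0] = 3.
Step 2: L[1][1] = √(4) = 2.
  L[2][0] = (-1) / L[0][0] = -1.
  L[2][1] = (6) / L[1][1] = 3.
Step 3: L[2][2] = √(1) = 1.

L[2][2] = 1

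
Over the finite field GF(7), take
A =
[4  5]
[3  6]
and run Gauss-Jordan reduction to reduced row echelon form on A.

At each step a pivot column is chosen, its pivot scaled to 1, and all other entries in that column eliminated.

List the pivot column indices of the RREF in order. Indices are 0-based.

pivot columns: 0, 1

pivot(0,0)=4: scale R0 → (1, 3)
  clear (1,0): R1 −= (3)R0 → (0, 4)
pivot(1,1)=4: scale R1 → (0, 1)
  clear (0,1): R0 −= (3)R1 → (1, 0)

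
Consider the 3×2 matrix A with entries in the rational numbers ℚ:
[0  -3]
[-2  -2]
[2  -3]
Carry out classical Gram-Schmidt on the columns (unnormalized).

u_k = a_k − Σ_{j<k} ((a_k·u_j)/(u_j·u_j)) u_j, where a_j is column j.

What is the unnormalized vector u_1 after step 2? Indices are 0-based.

Step 1: u_0 = a_0 = (0, -2, 2).
Step 2: u_1 = a_1 − (-1/4)·u_0 = (-3, -5/2, -5/2).

u_1 = (-3, -5/2, -5/2)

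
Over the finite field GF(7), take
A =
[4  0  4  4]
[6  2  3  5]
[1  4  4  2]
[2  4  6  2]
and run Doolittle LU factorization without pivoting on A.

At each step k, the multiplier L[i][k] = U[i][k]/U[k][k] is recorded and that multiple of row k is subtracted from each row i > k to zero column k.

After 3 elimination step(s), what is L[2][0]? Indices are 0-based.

L[2][0] = 2

Step 1: pivot at (0,0) is 4.
  row1 ← row1 − (5)·row0  ⇒  L[1][0]=5, U row1=(0, 2, 4, 6)
  row2 ← row2 − (2)·row0  ⇒  L[2][0]=2, U row2=(0, 4, 3, 1)
  row3 ← row3 − (4)·row0  ⇒  L[3][0]=4, U row3=(0, 4, 4, 0)
Step 2: pivot at (1,1) is 2.
  row2 ← row2 − (2)·row1  ⇒  L[2][1]=2, U row2=(0, 0, 2, 3)
  row3 ← row3 − (2)·row1  ⇒  L[3][1]=2, U row3=(0, 0, 3, 2)
Step 3: pivot at (2,2) is 2.
  row3 ← row3 − (5)·row2  ⇒  L[3][2]=5, U row3=(0, 0, 0, 1)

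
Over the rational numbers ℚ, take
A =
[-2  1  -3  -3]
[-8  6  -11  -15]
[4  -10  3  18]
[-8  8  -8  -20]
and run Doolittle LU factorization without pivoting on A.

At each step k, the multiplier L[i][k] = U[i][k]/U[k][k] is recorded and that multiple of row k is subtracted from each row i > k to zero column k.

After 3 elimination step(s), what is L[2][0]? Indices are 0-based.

k=0: U[0][0]=-2
  eliminate (1,0): mult=4, new row 1: (0, 2, 1, -3); set L[1][0]=4
  eliminate (2,0): mult=-2, new row 2: (0, -8, -3, 12); set L[2][0]=-2
  eliminate (3,0): mult=4, new row 3: (0, 4, 4, -8); set L[3][0]=4
k=1: U[1][1]=2
  eliminate (2,1): mult=-4, new row 2: (0, 0, 1, 0); set L[2][1]=-4
  eliminate (3,1): mult=2, new row 3: (0, 0, 2, -2); set L[3][1]=2
k=2: U[2][2]=1
  eliminate (3,2): mult=2, new row 3: (0, 0, 0, -2); set L[3][2]=2

L[2][0] = -2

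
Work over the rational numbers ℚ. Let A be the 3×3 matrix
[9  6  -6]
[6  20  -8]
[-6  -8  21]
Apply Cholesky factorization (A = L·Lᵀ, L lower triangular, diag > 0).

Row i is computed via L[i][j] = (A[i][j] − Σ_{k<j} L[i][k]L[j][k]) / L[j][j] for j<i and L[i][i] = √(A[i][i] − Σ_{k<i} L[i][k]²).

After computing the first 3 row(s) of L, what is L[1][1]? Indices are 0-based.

Step 1: L[0][0] = √(9) = 3.
  L[1][0] = (6) / L[0][0] = 2.
Step 2: L[1][1] = √(16) = 4.
  L[2][0] = (-6) / L[0][0] = -2.
  L[2][1] = (-4) / L[1][1] = -1.
Step 3: L[2][2] = √(16) = 4.

L[1][1] = 4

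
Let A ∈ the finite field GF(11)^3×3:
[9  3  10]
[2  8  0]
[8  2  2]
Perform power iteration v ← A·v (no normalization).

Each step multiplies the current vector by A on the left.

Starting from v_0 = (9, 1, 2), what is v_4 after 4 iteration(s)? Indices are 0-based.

v_4 = (3, 3, 2)

v_0 = (9, 1, 2).
v_1 = A·v_0 = (5, 4, 1).
v_2 = A·v_1 = (1, 9, 6).
v_3 = A·v_2 = (8, 8, 5).
v_4 = A·v_3 = (3, 3, 2).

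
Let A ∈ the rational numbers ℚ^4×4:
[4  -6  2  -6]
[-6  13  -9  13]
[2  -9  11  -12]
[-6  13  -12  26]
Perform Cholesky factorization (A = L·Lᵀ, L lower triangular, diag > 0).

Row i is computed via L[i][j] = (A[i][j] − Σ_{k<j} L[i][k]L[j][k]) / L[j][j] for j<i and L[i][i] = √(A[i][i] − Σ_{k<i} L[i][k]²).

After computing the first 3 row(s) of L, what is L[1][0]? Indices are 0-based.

L[1][0] = -3

Step 1: L[0][0] = √(4) = 2.
  L[1][0] = (-6) / L[0][0] = -3.
Step 2: L[1][1] = √(4) = 2.
  L[2][0] = (2) / L[0][0] = 1.
  L[2][1] = (-6) / L[1][1] = -3.
Step 3: L[2][2] = √(1) = 1.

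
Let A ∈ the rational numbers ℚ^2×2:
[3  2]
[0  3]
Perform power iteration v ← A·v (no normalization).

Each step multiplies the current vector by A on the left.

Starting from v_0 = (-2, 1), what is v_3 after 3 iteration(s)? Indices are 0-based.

v_3 = (0, 27)

v_0 = (-2, 1).
v_1 = A·v_0 = (-4, 3).
v_2 = A·v_1 = (-6, 9).
v_3 = A·v_2 = (0, 27).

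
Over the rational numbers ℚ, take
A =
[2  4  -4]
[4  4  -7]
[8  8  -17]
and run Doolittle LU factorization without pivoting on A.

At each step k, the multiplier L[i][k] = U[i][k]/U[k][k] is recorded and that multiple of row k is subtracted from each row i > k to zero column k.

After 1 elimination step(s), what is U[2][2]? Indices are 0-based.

Step 1: pivot at (0,0) is 2.
  row1 ← row1 − (2)·row0  ⇒  L[1][0]=2, U row1=(0, -4, 1)
  row2 ← row2 − (4)·row0  ⇒  L[2][0]=4, U row2=(0, -8, -1)

U[2][2] = -1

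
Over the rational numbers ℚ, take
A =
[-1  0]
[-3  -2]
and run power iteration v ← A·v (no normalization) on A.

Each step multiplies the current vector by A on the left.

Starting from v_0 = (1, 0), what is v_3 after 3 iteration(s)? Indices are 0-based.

v_3 = (-1, -21)

v_0 = (1, 0).
v_1 = A·v_0 = (-1, -3).
v_2 = A·v_1 = (1, 9).
v_3 = A·v_2 = (-1, -21).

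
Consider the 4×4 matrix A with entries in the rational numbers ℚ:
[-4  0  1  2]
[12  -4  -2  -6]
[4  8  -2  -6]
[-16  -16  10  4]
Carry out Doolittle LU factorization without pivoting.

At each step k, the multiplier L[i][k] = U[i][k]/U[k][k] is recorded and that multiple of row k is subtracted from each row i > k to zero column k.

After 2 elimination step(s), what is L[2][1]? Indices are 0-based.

L[2][1] = -2

Step 1: pivot at (0,0) is -4.
  row1 ← row1 − (-3)·row0  ⇒  L[1][0]=-3, U row1=(0, -4, 1, 0)
  row2 ← row2 − (-1)·row0  ⇒  L[2][0]=-1, U row2=(0, 8, -1, -4)
  row3 ← row3 − (4)·row0  ⇒  L[3][0]=4, U row3=(0, -16, 6, -4)
Step 2: pivot at (1,1) is -4.
  row2 ← row2 − (-2)·row1  ⇒  L[2][1]=-2, U row2=(0, 0, 1, -4)
  row3 ← row3 − (4)·row1  ⇒  L[3][1]=4, U row3=(0, 0, 2, -4)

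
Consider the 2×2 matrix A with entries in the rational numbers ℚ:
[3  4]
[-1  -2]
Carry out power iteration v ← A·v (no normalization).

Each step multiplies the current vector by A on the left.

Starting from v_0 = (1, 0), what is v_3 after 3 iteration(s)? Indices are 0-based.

v_0 = (1, 0).
v_1 = A·v_0 = (3, -1).
v_2 = A·v_1 = (5, -1).
v_3 = A·v_2 = (11, -3).

v_3 = (11, -3)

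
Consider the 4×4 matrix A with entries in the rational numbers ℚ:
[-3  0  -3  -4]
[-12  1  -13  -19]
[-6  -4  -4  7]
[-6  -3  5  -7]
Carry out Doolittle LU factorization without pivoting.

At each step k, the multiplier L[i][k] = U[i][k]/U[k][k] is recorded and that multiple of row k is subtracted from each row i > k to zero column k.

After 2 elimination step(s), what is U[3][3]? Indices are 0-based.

Step 1: pivot at (0,0) is -3.
  row1 ← row1 − (4)·row0  ⇒  L[1][0]=4, U row1=(0, 1, -1, -3)
  row2 ← row2 − (2)·row0  ⇒  L[2][0]=2, U row2=(0, -4, 2, 15)
  row3 ← row3 − (2)·row0  ⇒  L[3][0]=2, U row3=(0, -3, 11, 1)
Step 2: pivot at (1,1) is 1.
  row2 ← row2 − (-4)·row1  ⇒  L[2][1]=-4, U row2=(0, 0, -2, 3)
  row3 ← row3 − (-3)·row1  ⇒  L[3][1]=-3, U row3=(0, 0, 8, -8)

U[3][3] = -8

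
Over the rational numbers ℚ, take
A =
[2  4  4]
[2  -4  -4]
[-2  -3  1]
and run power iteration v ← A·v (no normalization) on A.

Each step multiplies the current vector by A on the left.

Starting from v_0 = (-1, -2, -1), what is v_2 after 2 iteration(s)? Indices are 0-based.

v_0 = (-1, -2, -1).
v_1 = A·v_0 = (-14, 10, 7).
v_2 = A·v_1 = (40, -96, 5).

v_2 = (40, -96, 5)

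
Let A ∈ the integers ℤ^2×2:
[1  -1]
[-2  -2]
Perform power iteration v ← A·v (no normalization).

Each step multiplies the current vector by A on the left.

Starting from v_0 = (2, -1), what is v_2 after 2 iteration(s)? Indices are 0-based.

v_2 = (5, -2)

v_0 = (2, -1).
v_1 = A·v_0 = (3, -2).
v_2 = A·v_1 = (5, -2).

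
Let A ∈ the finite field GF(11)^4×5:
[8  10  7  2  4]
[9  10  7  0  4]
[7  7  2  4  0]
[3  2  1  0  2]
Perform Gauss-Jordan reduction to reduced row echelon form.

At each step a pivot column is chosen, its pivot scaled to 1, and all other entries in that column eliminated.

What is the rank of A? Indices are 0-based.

rank = 4

step 1: normalize row 0 (÷8) = (1, 4, 5, 3, 6)
  row 1: subtract 9×row0 = (0, 7, 6, 6, 5)
  row 2: subtract 7×row0 = (0, 1, 0, 5, 2)
  row 3: subtract 3×row0 = (0, 1, 8, 2, 6)
step 2: normalize row 1 (÷7) = (0, 1, 4, 4, 7)
  row 0: subtract 4×row1 = (1, 0, 0, 9, 0)
  row 2: subtract 1×row1 = (0, 0, 7, 1, 6)
  row 3: subtract 1×row1 = (0, 0, 4, 9, 10)
step 3: normalize row 2 (÷7) = (0, 0, 1, 8, 4)
  row 1: subtract 4×row2 = (0, 1, 0, 5, 2)
  row 3: subtract 4×row2 = (0, 0, 0, 10, 5)
step 4: normalize row 3 (÷10) = (0, 0, 0, 1, 6)
  row 0: subtract 9×row3 = (1, 0, 0, 0, 1)
  row 1: subtract 5×row3 = (0, 1, 0, 0, 5)
  row 2: subtract 8×row3 = (0, 0, 1, 0, 0)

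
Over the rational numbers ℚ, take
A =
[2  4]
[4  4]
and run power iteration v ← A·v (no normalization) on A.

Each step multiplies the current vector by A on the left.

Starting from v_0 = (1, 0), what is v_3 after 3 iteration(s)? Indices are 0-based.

v_0 = (1, 0).
v_1 = A·v_0 = (2, 4).
v_2 = A·v_1 = (20, 24).
v_3 = A·v_2 = (136, 176).

v_3 = (136, 176)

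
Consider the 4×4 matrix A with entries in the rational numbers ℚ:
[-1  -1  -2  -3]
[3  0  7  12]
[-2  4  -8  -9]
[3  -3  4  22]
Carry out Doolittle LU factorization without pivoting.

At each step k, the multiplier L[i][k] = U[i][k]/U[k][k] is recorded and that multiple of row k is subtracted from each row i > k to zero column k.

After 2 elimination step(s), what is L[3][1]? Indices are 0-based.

Step 1: pivot at (0,0) is -1.
  row1 ← row1 − (-3)·row0  ⇒  L[1][0]=-3, U row1=(0, -3, 1, 3)
  row2 ← row2 − (2)·row0  ⇒  L[2][0]=2, U row2=(0, 6, -4, -3)
  row3 ← row3 − (-3)·row0  ⇒  L[3][0]=-3, U row3=(0, -6, -2, 13)
Step 2: pivot at (1,1) is -3.
  row2 ← row2 − (-2)·row1  ⇒  L[2][1]=-2, U row2=(0, 0, -2, 3)
  row3 ← row3 − (2)·row1  ⇒  L[3][1]=2, U row3=(0, 0, -4, 7)

L[3][1] = 2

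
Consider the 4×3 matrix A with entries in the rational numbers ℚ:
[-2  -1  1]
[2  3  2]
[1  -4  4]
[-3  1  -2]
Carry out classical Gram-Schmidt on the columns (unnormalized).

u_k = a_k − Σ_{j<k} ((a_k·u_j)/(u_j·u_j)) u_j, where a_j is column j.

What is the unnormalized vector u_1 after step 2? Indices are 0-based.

u_1 = (-8/9, 26/9, -73/18, 7/6)

Step 1: u_0 = a_0 = (-2, 2, 1, -3).
Step 2: u_1 = a_1 − (1/18)·u_0 = (-8/9, 26/9, -73/18, 7/6).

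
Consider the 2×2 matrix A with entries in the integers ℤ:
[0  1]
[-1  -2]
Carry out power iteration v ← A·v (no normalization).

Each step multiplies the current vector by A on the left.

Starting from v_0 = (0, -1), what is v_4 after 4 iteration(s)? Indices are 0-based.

v_4 = (4, -5)

v_0 = (0, -1).
v_1 = A·v_0 = (-1, 2).
v_2 = A·v_1 = (2, -3).
v_3 = A·v_2 = (-3, 4).
v_4 = A·v_3 = (4, -5).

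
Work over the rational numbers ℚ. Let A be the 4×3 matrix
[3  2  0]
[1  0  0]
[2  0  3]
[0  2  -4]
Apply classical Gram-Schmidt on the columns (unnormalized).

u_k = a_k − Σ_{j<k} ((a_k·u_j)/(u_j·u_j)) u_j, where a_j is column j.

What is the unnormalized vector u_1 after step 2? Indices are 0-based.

Step 1: u_0 = a_0 = (3, 1, 2, 0).
Step 2: u_1 = a_1 − (3/7)·u_0 = (5/7, -3/7, -6/7, 2).

u_1 = (5/7, -3/7, -6/7, 2)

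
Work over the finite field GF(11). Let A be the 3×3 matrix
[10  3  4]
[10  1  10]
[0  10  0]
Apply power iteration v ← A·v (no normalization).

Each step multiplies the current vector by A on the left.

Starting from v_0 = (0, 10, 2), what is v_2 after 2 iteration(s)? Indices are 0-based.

v_0 = (0, 10, 2).
v_1 = A·v_0 = (5, 8, 1).
v_2 = A·v_1 = (1, 2, 3).

v_2 = (1, 2, 3)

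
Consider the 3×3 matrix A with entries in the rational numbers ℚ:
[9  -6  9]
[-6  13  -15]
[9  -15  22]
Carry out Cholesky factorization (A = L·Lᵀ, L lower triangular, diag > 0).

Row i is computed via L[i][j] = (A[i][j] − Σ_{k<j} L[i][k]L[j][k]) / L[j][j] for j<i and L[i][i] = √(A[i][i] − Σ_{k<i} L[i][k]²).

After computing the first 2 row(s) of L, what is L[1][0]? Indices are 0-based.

L[1][0] = -2

Step 1: L[0][0] = √(9) = 3.
  L[1][0] = (-6) / L[0][0] = -2.
Step 2: L[1][1] = √(9) = 3.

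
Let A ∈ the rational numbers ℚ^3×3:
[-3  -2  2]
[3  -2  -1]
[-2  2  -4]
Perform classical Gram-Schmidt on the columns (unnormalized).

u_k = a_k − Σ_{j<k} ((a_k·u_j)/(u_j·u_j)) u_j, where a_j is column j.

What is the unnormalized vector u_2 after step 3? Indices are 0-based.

u_2 = (-27/62, -135/62, -81/31)

Step 1: u_0 = a_0 = (-3, 3, -2).
Step 2: u_1 = a_1 − (-2/11)·u_0 = (-28/11, -16/11, 18/11).
Step 3: u_2 = a_2 − (-1/22)·u_0 − (-28/31)·u_1 = (-27/62, -135/62, -81/31).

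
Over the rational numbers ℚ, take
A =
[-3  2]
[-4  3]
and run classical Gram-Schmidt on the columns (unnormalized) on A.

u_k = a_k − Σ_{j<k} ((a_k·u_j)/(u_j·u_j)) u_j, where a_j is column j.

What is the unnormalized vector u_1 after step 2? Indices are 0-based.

Step 1: u_0 = a_0 = (-3, -4).
Step 2: u_1 = a_1 − (-18/25)·u_0 = (-4/25, 3/25).

u_1 = (-4/25, 3/25)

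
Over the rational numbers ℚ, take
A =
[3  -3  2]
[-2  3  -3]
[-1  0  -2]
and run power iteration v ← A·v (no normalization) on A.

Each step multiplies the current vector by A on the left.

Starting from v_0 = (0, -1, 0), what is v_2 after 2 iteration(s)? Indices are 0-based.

v_2 = (18, -15, -3)

v_0 = (0, -1, 0).
v_1 = A·v_0 = (3, -3, 0).
v_2 = A·v_1 = (18, -15, -3).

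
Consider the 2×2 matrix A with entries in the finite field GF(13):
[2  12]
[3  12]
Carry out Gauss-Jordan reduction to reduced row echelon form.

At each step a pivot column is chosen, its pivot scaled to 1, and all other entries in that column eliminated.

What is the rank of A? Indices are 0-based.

[1] R0 /= 2  ⇒  (1, 6)
     R1 -= 3·R0  ⇒  (0, 7)
[2] R1 /= 7  ⇒  (0, 1)
     R0 -= 6·R1  ⇒  (1, 0)

rank = 2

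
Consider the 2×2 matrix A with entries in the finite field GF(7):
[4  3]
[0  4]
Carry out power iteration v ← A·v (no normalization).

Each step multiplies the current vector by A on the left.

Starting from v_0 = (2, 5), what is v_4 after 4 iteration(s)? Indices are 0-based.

v_0 = (2, 5).
v_1 = A·v_0 = (2, 6).
v_2 = A·v_1 = (5, 3).
v_3 = A·v_2 = (1, 5).
v_4 = A·v_3 = (5, 6).

v_4 = (5, 6)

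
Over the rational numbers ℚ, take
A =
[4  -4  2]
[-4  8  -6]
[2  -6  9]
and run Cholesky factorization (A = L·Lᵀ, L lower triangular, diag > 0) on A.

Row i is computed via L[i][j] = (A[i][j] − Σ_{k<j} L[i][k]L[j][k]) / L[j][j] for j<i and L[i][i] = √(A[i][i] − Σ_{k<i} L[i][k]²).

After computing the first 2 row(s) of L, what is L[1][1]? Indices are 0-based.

L[1][1] = 2

Step 1: L[0][0] = √(4) = 2.
  L[1][0] = (-4) / L[0][0] = -2.
Step 2: L[1][1] = √(4) = 2.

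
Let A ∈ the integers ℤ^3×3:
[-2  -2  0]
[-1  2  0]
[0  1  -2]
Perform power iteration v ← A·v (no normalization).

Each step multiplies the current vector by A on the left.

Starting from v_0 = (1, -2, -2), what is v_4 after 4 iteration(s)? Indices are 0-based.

v_0 = (1, -2, -2).
v_1 = A·v_0 = (2, -5, 2).
v_2 = A·v_1 = (6, -12, -9).
v_3 = A·v_2 = (12, -30, 6).
v_4 = A·v_3 = (36, -72, -42).

v_4 = (36, -72, -42)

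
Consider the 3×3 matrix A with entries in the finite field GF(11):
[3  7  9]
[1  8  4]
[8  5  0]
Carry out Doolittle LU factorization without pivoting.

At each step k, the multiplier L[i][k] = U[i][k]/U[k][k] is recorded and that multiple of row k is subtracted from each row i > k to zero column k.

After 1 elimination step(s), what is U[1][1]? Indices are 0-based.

U[1][1] = 2

Step 1: pivot at (0,0) is 3.
  row1 ← row1 − (4)·row0  ⇒  L[1][0]=4, U row1=(0, 2, 1)
  row2 ← row2 − (10)·row0  ⇒  L[2][0]=10, U row2=(0, 1, 9)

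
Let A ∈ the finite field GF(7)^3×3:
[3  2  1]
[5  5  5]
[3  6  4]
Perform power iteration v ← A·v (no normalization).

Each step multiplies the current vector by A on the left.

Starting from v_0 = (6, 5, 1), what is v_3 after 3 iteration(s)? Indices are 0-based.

v_0 = (6, 5, 1).
v_1 = A·v_0 = (1, 4, 3).
v_2 = A·v_1 = (0, 5, 4).
v_3 = A·v_2 = (0, 3, 4).

v_3 = (0, 3, 4)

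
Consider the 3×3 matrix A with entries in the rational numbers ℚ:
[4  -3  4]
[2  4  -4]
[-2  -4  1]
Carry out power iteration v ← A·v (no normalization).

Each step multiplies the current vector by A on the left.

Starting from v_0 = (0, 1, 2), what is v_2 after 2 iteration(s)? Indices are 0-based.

v_2 = (24, 2, 4)

v_0 = (0, 1, 2).
v_1 = A·v_0 = (5, -4, -2).
v_2 = A·v_1 = (24, 2, 4).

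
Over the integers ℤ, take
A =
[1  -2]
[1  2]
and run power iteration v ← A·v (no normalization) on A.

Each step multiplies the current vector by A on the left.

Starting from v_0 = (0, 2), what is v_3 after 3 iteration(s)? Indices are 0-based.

v_0 = (0, 2).
v_1 = A·v_0 = (-4, 4).
v_2 = A·v_1 = (-12, 4).
v_3 = A·v_2 = (-20, -4).

v_3 = (-20, -4)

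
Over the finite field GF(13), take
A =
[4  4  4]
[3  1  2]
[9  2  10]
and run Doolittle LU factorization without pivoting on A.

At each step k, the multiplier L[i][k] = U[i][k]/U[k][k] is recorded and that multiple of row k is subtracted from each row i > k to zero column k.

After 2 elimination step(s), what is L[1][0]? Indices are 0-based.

L[1][0] = 4

[col 0] pivot 4
  R1 -= 4*R0 → (0, 11, 12)  (L[1][0] := 4)
  R2 -= 12*R0 → (0, 6, 1)  (L[2][0] := 12)
[col 1] pivot 11
  R2 -= 10*R1 → (0, 0, 11)  (L[2][1] := 10)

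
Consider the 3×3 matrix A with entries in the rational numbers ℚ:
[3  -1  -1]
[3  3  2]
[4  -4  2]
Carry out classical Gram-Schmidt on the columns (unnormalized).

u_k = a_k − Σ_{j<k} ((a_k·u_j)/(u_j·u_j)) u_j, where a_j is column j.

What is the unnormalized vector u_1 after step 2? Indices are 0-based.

Step 1: u_0 = a_0 = (3, 3, 4).
Step 2: u_1 = a_1 − (-5/17)·u_0 = (-2/17, 66/17, -48/17).

u_1 = (-2/17, 66/17, -48/17)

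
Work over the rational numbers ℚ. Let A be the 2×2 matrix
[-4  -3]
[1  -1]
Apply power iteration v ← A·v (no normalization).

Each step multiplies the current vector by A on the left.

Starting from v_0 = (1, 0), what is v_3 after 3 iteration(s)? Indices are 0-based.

v_0 = (1, 0).
v_1 = A·v_0 = (-4, 1).
v_2 = A·v_1 = (13, -5).
v_3 = A·v_2 = (-37, 18).

v_3 = (-37, 18)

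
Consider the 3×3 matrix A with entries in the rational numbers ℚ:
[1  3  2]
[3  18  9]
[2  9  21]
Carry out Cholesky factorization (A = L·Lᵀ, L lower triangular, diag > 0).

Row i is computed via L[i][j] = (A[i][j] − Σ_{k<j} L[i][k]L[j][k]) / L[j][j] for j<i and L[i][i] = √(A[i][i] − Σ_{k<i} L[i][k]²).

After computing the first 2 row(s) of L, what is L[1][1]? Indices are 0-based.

L[1][1] = 3

Step 1: L[0][0] = √(1) = 1.
  L[1][0] = (3) / L[0][0] = 3.
Step 2: L[1][1] = √(9) = 3.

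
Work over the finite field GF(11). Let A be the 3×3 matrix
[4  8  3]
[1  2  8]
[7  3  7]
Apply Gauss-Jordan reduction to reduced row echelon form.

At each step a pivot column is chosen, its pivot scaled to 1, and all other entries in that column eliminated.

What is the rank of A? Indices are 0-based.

[1] R0 /= 4  ⇒  (1, 2, 9)
     R1 -= 1·R0  ⇒  (0, 0, 10)
     R2 -= 7·R0  ⇒  (0, 0, 10)
column 1 empty below row 1
[2] R1 /= 10  ⇒  (0, 0, 1)
     R0 -= 9·R1  ⇒  (1, 2, 0)
     R2 -= 10·R1  ⇒  (0, 0, 0)

rank = 2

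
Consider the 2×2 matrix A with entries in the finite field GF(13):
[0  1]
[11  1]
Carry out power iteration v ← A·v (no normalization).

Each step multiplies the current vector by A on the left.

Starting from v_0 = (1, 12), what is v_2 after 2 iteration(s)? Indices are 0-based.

v_2 = (10, 12)

v_0 = (1, 12).
v_1 = A·v_0 = (12, 10).
v_2 = A·v_1 = (10, 12).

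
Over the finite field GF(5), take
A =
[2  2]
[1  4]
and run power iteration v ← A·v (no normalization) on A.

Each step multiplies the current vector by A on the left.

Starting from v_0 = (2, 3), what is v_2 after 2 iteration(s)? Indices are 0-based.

v_0 = (2, 3).
v_1 = A·v_0 = (0, 4).
v_2 = A·v_1 = (3, 1).

v_2 = (3, 1)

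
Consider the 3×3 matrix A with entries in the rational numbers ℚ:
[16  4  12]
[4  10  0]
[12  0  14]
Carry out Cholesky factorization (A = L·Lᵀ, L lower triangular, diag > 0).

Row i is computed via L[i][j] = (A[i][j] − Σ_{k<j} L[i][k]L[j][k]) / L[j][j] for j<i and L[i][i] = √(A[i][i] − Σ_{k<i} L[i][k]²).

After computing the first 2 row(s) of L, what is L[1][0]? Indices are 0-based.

L[1][0] = 1

Step 1: L[0][0] = √(16) = 4.
  L[1][0] = (4) / L[0][0] = 1.
Step 2: L[1][1] = √(9) = 3.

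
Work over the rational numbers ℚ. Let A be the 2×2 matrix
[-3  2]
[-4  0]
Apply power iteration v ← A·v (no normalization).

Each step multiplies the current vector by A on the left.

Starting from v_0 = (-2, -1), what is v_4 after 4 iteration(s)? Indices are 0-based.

v_4 = (100, 176)

v_0 = (-2, -1).
v_1 = A·v_0 = (4, 8).
v_2 = A·v_1 = (4, -16).
v_3 = A·v_2 = (-44, -16).
v_4 = A·v_3 = (100, 176).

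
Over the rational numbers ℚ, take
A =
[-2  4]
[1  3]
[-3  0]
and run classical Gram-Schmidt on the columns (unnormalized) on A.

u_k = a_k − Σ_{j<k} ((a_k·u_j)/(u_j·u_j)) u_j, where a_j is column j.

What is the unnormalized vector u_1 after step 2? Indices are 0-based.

Step 1: u_0 = a_0 = (-2, 1, -3).
Step 2: u_1 = a_1 − (-5/14)·u_0 = (23/7, 47/14, -15/14).

u_1 = (23/7, 47/14, -15/14)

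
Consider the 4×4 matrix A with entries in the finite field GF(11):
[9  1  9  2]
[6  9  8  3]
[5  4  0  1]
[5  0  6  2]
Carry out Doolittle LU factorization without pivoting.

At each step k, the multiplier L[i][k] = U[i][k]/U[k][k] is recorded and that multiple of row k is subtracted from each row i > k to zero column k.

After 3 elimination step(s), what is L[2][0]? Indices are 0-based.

k=0: U[0][0]=9
  eliminate (1,0): mult=8, new row 1: (0, 1, 2, 9); set L[1][0]=8
  eliminate (2,0): mult=3, new row 2: (0, 1, 6, 6); set L[2][0]=3
  eliminate (3,0): mult=3, new row 3: (0, 8, 1, 7); set L[3][0]=3
k=1: U[1][1]=1
  eliminate (2,1): mult=1, new row 2: (0, 0, 4, 8); set L[2][1]=1
  eliminate (3,1): mult=8, new row 3: (0, 0, 7, 1); set L[3][1]=8
k=2: U[2][2]=4
  eliminate (3,2): mult=10, new row 3: (0, 0, 0, 9); set L[3][2]=10

L[2][0] = 3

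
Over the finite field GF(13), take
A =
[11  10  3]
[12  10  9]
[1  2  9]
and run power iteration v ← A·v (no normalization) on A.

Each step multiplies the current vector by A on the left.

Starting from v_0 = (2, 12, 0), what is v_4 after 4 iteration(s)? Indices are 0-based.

v_0 = (2, 12, 0).
v_1 = A·v_0 = (12, 1, 0).
v_2 = A·v_1 = (12, 11, 1).
v_3 = A·v_2 = (11, 3, 4).
v_4 = A·v_3 = (7, 3, 1).

v_4 = (7, 3, 1)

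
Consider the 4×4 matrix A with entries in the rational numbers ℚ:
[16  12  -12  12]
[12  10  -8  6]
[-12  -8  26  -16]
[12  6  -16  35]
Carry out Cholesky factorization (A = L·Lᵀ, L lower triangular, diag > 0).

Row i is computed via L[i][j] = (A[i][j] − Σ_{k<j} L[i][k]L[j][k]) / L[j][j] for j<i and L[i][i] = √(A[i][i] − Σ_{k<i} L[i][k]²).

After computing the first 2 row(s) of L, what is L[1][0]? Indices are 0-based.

L[1][0] = 3

Step 1: L[0][0] = √(16) = 4.
  L[1][0] = (12) / L[0][0] = 3.
Step 2: L[1][1] = √(1) = 1.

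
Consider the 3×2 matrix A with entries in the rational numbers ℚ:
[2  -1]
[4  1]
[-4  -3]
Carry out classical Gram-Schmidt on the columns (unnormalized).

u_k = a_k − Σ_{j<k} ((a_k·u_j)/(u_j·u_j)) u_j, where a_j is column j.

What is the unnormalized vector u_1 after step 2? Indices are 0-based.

Step 1: u_0 = a_0 = (2, 4, -4).
Step 2: u_1 = a_1 − (7/18)·u_0 = (-16/9, -5/9, -13/9).

u_1 = (-16/9, -5/9, -13/9)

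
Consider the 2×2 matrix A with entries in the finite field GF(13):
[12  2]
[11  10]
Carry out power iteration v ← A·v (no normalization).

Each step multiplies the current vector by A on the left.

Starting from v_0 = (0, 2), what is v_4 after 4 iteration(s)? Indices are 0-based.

v_0 = (0, 2).
v_1 = A·v_0 = (4, 7).
v_2 = A·v_1 = (10, 10).
v_3 = A·v_2 = (10, 2).
v_4 = A·v_3 = (7, 0).

v_4 = (7, 0)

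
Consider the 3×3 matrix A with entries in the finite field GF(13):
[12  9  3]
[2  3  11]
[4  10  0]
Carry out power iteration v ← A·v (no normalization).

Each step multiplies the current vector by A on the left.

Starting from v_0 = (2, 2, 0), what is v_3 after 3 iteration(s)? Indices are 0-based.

v_0 = (2, 2, 0).
v_1 = A·v_0 = (3, 10, 2).
v_2 = A·v_1 = (2, 6, 8).
v_3 = A·v_2 = (11, 6, 3).

v_3 = (11, 6, 3)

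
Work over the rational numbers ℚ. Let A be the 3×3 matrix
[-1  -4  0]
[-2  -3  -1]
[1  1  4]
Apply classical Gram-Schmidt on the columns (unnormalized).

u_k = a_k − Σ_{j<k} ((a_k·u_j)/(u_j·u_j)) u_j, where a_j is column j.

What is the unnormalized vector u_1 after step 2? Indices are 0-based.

Step 1: u_0 = a_0 = (-1, -2, 1).
Step 2: u_1 = a_1 − (11/6)·u_0 = (-13/6, 2/3, -5/6).

u_1 = (-13/6, 2/3, -5/6)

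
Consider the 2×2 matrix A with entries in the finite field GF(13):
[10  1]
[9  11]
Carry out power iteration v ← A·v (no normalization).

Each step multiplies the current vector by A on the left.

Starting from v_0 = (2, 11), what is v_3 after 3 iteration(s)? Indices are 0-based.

v_3 = (6, 9)

v_0 = (2, 11).
v_1 = A·v_0 = (5, 9).
v_2 = A·v_1 = (7, 1).
v_3 = A·v_2 = (6, 9).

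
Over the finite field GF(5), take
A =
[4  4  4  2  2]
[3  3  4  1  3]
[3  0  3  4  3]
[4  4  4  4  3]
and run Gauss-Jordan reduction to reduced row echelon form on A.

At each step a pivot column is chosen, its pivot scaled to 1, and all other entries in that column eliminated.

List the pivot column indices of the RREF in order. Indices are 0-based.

pivot columns: 0, 1, 2, 3

[1] R0 /= 4  ⇒  (1, 1, 1, 3, 3)
     R1 -= 3·R0  ⇒  (0, 0, 1, 2, 4)
     R2 -= 3·R0  ⇒  (0, 2, 0, 0, 4)
     R3 -= 4·R0  ⇒  (0, 0, 0, 2, 1)
[2] R1 <-> R2
[2] R1 /= 2  ⇒  (0, 1, 0, 0, 2)
     R0 -= 1·R1  ⇒  (1, 0, 1, 3, 1)
[3] R2 /= 1  ⇒  (0, 0, 1, 2, 4)
     R0 -= 1·R2  ⇒  (1, 0, 0, 1, 2)
[4] R3 /= 2  ⇒  (0, 0, 0, 1, 3)
     R0 -= 1·R3  ⇒  (1, 0, 0, 0, 4)
     R2 -= 2·R3  ⇒  (0, 0, 1, 0, 3)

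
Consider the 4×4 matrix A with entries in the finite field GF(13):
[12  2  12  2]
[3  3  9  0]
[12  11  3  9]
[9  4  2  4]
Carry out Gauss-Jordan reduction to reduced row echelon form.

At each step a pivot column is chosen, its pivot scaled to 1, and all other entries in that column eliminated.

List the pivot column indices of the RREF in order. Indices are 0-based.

pivot columns: 0, 1, 2, 3

[1] R0 /= 12  ⇒  (1, 11, 1, 11)
     R1 -= 3·R0  ⇒  (0, 9, 6, 6)
     R2 -= 12·R0  ⇒  (0, 9, 4, 7)
     R3 -= 9·R0  ⇒  (0, 9, 6, 9)
[2] R1 /= 9  ⇒  (0, 1, 5, 5)
     R0 -= 11·R1  ⇒  (1, 0, 11, 8)
     R2 -= 9·R1  ⇒  (0, 0, 11, 1)
     R3 -= 9·R1  ⇒  (0, 0, 0, 3)
[3] R2 /= 11  ⇒  (0, 0, 1, 6)
     R0 -= 11·R2  ⇒  (1, 0, 0, 7)
     R1 -= 5·R2  ⇒  (0, 1, 0, 1)
[4] R3 /= 3  ⇒  (0, 0, 0, 1)
     R0 -= 7·R3  ⇒  (1, 0, 0, 0)
     R1 -= 1·R3  ⇒  (0, 1, 0, 0)
     R2 -= 6·R3  ⇒  (0, 0, 1, 0)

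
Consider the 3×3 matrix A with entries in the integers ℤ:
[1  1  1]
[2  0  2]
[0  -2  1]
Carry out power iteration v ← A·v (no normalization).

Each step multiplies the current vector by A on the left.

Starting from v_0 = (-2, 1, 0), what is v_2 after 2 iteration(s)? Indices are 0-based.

v_2 = (-7, -6, 6)

v_0 = (-2, 1, 0).
v_1 = A·v_0 = (-1, -4, -2).
v_2 = A·v_1 = (-7, -6, 6).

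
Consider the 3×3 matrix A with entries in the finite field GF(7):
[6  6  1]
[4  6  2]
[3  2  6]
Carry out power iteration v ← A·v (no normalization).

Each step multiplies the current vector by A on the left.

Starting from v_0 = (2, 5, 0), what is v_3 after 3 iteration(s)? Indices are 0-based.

v_0 = (2, 5, 0).
v_1 = A·v_0 = (0, 3, 2).
v_2 = A·v_1 = (6, 1, 4).
v_3 = A·v_2 = (4, 3, 2).

v_3 = (4, 3, 2)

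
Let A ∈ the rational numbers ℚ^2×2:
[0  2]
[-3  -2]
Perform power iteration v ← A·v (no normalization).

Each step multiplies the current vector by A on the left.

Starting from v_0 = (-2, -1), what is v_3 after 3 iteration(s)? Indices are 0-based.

v_0 = (-2, -1).
v_1 = A·v_0 = (-2, 8).
v_2 = A·v_1 = (16, -10).
v_3 = A·v_2 = (-20, -28).

v_3 = (-20, -28)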